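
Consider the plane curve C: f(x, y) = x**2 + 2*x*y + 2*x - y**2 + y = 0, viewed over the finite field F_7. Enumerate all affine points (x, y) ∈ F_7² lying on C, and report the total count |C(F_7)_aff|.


Affine F_7-points: {(0, 0), (0, 1), (1, 5), (2, 2), (2, 3), (3, 1), (3, 6), (4, 3), (4, 6), (5, 0), (5, 4), (6, 2), (6, 4)}; count = 13.

For each of the 49 pairs (x, y) ∈ F_7², evaluate f(x, y) mod 7. Record the zeros.
  x = 0: [0↦0, 1↦0, 2↦5, 3↦1, 4↦2, 5↦1, 6↦5]  zeros at y ∈ {0, 1}
  x = 1: [0↦3, 1↦5, 2↦5, 3↦3, 4↦6, 5↦0, 6↦6]  zeros at y ∈ {5}
  x = 2: [0↦1, 1↦5, 2↦0, 3↦0, 4↦5, 5↦1, 6↦2]  zeros at y ∈ {2, 3}
  x = 3: [0↦1, 1↦0, 2↦4, 3↦6, 4↦6, 5↦4, 6↦0]  zeros at y ∈ {1, 6}
  x = 4: [0↦3, 1↦4, 2↦3, 3↦0, 4↦2, 5↦2, 6↦0]  zeros at y ∈ {3, 6}
  x = 5: [0↦0, 1↦3, 2↦4, 3↦3, 4↦0, 5↦2, 6↦2]  zeros at y ∈ {0, 4}
  x = 6: [0↦6, 1↦4, 2↦0, 3↦1, 4↦0, 5↦4, 6↦6]  zeros at y ∈ {2, 4}
Collecting zeros: affine points = {(0, 0), (0, 1), (1, 5), (2, 2), (2, 3), (3, 1), (3, 6), (4, 3), (4, 6), (5, 0), (5, 4), (6, 2), (6, 4)}.
Total count |C(F_7)_aff| = 13.


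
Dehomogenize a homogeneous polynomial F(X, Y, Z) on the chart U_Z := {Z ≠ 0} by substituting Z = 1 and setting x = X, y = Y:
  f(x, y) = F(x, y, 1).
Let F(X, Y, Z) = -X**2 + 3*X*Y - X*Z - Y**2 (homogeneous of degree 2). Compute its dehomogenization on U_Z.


f(x, y) = -x**2 + 3*x*y - x - y**2

On U_Z we set Z = 1. Each monomial c·X^i·Y^j·Z^k in F becomes c·x^i·y^j·1^k = c·x^i·y^j.
Substituting Z = 1: F(X, Y, 1) = -x**2 + 3*x*y - x - y**2.
Note: deg(f) ≤ deg(F) = 2; strict inequality happens when F is divisible by Z (lost terms).


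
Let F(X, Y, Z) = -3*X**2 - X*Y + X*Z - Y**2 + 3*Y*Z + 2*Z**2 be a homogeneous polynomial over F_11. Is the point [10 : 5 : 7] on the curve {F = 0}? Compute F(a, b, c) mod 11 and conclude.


F(10,5,7) ≡ 8 (mod 11); P is NOT on the curve.

Evaluate F(10, 5, 7) term-by-term (mod 11).
  -3*X**2 ↦ -3·100·1·1 = -300
  -X*Y ↦ -1·10·5·1 = -50
  X*Z ↦ 1·10·1·7 = 70
  -Y**2 ↦ -1·1·25·1 = -25
  3*Y*Z ↦ 3·1·5·7 = 105
  2*Z**2 ↦ 2·1·1·49 = 98
Sum: F(10, 5, 7) = (-300) + (-50) + (70) + (-25) + (105) + (98) = -102.
Reducing mod 11: -102 ≡ 8 (mod 11).
Since F(a, b, c) ≡ 8 ≠ 0 (mod 11), P does NOT lie on the curve.


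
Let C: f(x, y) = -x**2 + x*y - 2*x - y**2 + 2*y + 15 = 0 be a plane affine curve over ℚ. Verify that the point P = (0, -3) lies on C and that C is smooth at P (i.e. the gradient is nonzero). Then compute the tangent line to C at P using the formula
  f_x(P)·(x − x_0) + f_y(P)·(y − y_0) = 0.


Tangent line at P: -5*x + 8*y + 24 = 0.

Step 1: f(0, -3) = 0, so P lies on C.
Step 2: partial derivatives
  f_x(x, y) = -2*x + y - 2, f_y(x, y) = x - 2*y + 2.
  f_x(P) = -5, f_y(P) = 8 (gradient nonzero, so P is smooth).
Step 3: tangent line at P: -5·(x − 0) + 8·(y − -3) = 0.
Expanding: -5*x + 8*y + 24 = 0.


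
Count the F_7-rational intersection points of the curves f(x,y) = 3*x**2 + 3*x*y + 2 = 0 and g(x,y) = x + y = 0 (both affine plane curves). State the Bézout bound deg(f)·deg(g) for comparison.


Common zeros: ∅; count = 0; Bézout bound = 2.

deg(f) = 2, deg(g) = 1, so Bézout bound = 2.
Scan x ∈ F_7. For each x, list the y ∈ F_7 with f(x, y) ≡ 0 and those with g(x, y) ≡ 0 (mod 7); the common zeros in that column are the intersection.
  x = 0: f ≡ 0 at y ∈ ∅; g ≡ 0 at y ∈ {0}; common: ∅.
  x = 1: f ≡ 0 at y ∈ {3}; g ≡ 0 at y ∈ {6}; common: ∅.
  x = 2: f ≡ 0 at y ∈ {0}; g ≡ 0 at y ∈ {5}; common: ∅.
  x = 3: f ≡ 0 at y ∈ {3}; g ≡ 0 at y ∈ {4}; common: ∅.
  x = 4: f ≡ 0 at y ∈ {4}; g ≡ 0 at y ∈ {3}; common: ∅.
  x = 5: f ≡ 0 at y ∈ {0}; g ≡ 0 at y ∈ {2}; common: ∅.
  x = 6: f ≡ 0 at y ∈ {4}; g ≡ 0 at y ∈ {1}; common: ∅.
Collecting: common zeros = ∅, so the count is 0.
Comparison with the Bézout bound: 0 ≤ 2 = deg(f)·deg(g), as expected for curves with no common component (the affine F_7-count falls short of the bound because intersections may lie at infinity, over extension fields, or carry multiplicity).


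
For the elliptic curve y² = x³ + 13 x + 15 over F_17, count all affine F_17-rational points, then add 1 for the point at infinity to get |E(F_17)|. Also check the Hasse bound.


Affine points = {(0, 7), (0, 10), (2, 7), (2, 10), (3, 8), (3, 9), (5, 1), (5, 16), (8, 6), (8, 11), (13, 1), (13, 16), (14, 0), (15, 7), (15, 10), (16, 1), (16, 16)}; affine count = 17; |E(F_17)| = 18.

Discriminant check: Δ ∝ 4a³ + 27b² = 4·13³ + 27·15² = 4·2197 + 27·225 ≡ 5 (mod 17). Nonzero ⇒ E is nonsingular.
For each x ∈ F_17, compute rhs = x³ + 13·x + 15 mod 17, then count y ∈ F_17 with y² ≡ rhs.
  x = 0: rhs = 15, matching y values: 7, 10 (2 points).
  x = 1: rhs = 12, matching y values: none (0 points).
  x = 2: rhs = 15, matching y values: 7, 10 (2 points).
  x = 3: rhs = 13, matching y values: 8, 9 (2 points).
  x = 4: rhs = 12, matching y values: none (0 points).
  x = 5: rhs = 1, matching y values: 1, 16 (2 points).
  x = 6: rhs = 3, matching y values: none (0 points).
  x = 7: rhs = 7, matching y values: none (0 points).
  x = 8: rhs = 2, matching y values: 6, 11 (2 points).
  x = 9: rhs = 11, matching y values: none (0 points).
  x = 10: rhs = 6, matching y values: none (0 points).
  x = 11: rhs = 10, matching y values: none (0 points).
  x = 12: rhs = 12, matching y values: none (0 points).
  x = 13: rhs = 1, matching y values: 1, 16 (2 points).
  x = 14: rhs = 0, matching y values: 0 (1 points).
  x = 15: rhs = 15, matching y values: 7, 10 (2 points).
  x = 16: rhs = 1, matching y values: 1, 16 (2 points).
Total affine count: 17.
Full point count |E(F_17)| = 17 + 1 = 18.
Hasse bound: |18 − (17+1)| = |0| = 0 ≤ 2√17 ≈ 8.2462 ✓.


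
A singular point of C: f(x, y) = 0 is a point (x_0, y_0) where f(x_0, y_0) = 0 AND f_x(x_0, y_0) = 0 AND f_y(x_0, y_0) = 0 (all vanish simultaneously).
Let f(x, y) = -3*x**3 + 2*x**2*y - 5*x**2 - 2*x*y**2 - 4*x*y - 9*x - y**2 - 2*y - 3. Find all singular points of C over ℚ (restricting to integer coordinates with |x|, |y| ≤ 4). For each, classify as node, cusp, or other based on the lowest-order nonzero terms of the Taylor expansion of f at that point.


Singular points: {(-1, -2)}; classification: cusp.

Compute partial derivatives:
  f_x = -9*x**2 + 4*x*y - 10*x - 2*y**2 - 4*y - 9.
  f_y = 2*x**2 - 4*x*y - 4*x - 2*y - 2.
Scan x_0 ∈ {−4, ..., 4}. For each x_0, f_y(x_0, y) is a polynomial in y; find its integer roots y ∈ {−4, ..., 4}, then test f_x and f at those candidates.
  x = -4: f_y(-4, y) = 14*y + 46; no integer root y with |y| ≤ 4.
  x = -3: f_y(-3, y) = 10*y + 28; no integer root y with |y| ≤ 4.
  x = -2: f_y(-2, y) = 6*y + 14; no integer root y with |y| ≤ 4.
  x = -1: f_y(-1, y) = 2*y + 4; vanishes at y ∈ {-2}. (-1, -2): f_x = 0, f = 0 — SINGULAR.
  x = 0: f_y(0, y) = -2*y - 2; vanishes at y ∈ {-1}. (0, -1): f_x = -7 ≠ 0.
  x = 1: f_y(1, y) = -6*y - 4; no integer root y with |y| ≤ 4.
  x = 2: f_y(2, y) = -10*y - 2; no integer root y with |y| ≤ 4.
  x = 3: f_y(3, y) = 4 - 14*y; no integer root y with |y| ≤ 4.
  x = 4: f_y(4, y) = 14 - 18*y; no integer root y with |y| ≤ 4.
Only singular point on the grid: (-1, -2).
Classify: substitute x = -1 + u, y = -2 + v and expand: f = -3*u**3 + 2*u**2*v - 2*u*v**2 + v**2.
No constant or linear terms (consistent with a singular point). Quadratic part: v**2. Cubic part: -3*u**3 + 2*u**2*v - 2*u*v**2.
The quadratic part v**2 is a perfect square, so there is a single (double) tangent line v = 0, i.e. y = -2. Restricting the cubic part to that line (v = 0) leaves -3*u**3 ≠ 0, so f is not divisible by v and the branch is v² ≈ 3*u**3 to lowest order — this is a cusp.
Classification: cusp.


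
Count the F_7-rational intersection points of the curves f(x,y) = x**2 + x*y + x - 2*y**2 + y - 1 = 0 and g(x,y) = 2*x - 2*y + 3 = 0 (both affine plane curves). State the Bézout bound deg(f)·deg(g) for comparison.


Common zeros: {(4, 2)}; count = 1; Bézout bound = 2.

deg(f) = 2, deg(g) = 1, so Bézout bound = 2.
Scan x ∈ F_7. For each x, list the y ∈ F_7 with f(x, y) ≡ 0 and those with g(x, y) ≡ 0 (mod 7); the common zeros in that column are the intersection.
  x = 0: f ≡ 0 at y ∈ {2}; g ≡ 0 at y ∈ {5}; common: ∅.
  x = 1: f ≡ 0 at y ∈ ∅; g ≡ 0 at y ∈ {6}; common: ∅.
  x = 2: f ≡ 0 at y ∈ {6}; g ≡ 0 at y ∈ {0}; common: ∅.
  x = 3: f ≡ 0 at y ∈ ∅; g ≡ 0 at y ∈ {1}; common: ∅.
  x = 4: f ≡ 0 at y ∈ {2, 4}; g ≡ 0 at y ∈ {2}; common: {2}.
  x = 5: f ≡ 0 at y ∈ {4, 6}; g ≡ 0 at y ∈ {3}; common: ∅.
  x = 6: f ≡ 0 at y ∈ ∅; g ≡ 0 at y ∈ {4}; common: ∅.
Collecting: common zeros = {(4, 2)}, so the count is 1.
Comparison with the Bézout bound: 1 ≤ 2 = deg(f)·deg(g), as expected for curves with no common component (the affine F_7-count falls short of the bound because intersections may lie at infinity, over extension fields, or carry multiplicity).


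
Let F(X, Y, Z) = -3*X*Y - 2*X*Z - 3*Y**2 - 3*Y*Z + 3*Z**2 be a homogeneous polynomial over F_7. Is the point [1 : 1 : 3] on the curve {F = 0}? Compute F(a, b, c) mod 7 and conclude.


F(1,1,3) ≡ 6 (mod 7); P is NOT on the curve.

Evaluate F(1, 1, 3) term-by-term (mod 7).
  -3*X*Y ↦ -3·1·1·1 = -3
  -2*X*Z ↦ -2·1·1·3 = -6
  -3*Y**2 ↦ -3·1·1·1 = -3
  -3*Y*Z ↦ -3·1·1·3 = -9
  3*Z**2 ↦ 3·1·1·9 = 27
Sum: F(1, 1, 3) = (-3) + (-6) + (-3) + (-9) + (27) = 6.
Reducing mod 7: 6 ≡ 6 (mod 7).
Since F(a, b, c) ≡ 6 ≠ 0 (mod 7), P does NOT lie on the curve.


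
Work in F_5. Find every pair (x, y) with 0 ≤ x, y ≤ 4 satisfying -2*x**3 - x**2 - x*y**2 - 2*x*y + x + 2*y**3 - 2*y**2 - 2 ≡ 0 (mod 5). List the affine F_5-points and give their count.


Affine F_5-points: {(2, 0)}; count = 1.

For each of the 25 pairs (x, y) ∈ F_5², evaluate f(x, y) mod 5. Record the zeros.
  x = 0: [0↦3, 1↦3, 2↦1, 3↦4, 4↦4]  zeros at y ∈ ∅
  x = 1: [0↦1, 1↦3, 2↦1, 3↦2, 4↦3]  zeros at y ∈ ∅
  x = 2: [0↦0, 1↦4, 2↦2, 3↦1, 4↦3]  zeros at y ∈ {0}
  x = 3: [0↦3, 1↦4, 2↦2, 3↦4, 4↦2]  zeros at y ∈ ∅
  x = 4: [0↦3, 1↦1, 2↦4, 3↦4, 4↦3]  zeros at y ∈ ∅
Collecting zeros: affine points = {(2, 0)}.
Total count |C(F_5)_aff| = 1.


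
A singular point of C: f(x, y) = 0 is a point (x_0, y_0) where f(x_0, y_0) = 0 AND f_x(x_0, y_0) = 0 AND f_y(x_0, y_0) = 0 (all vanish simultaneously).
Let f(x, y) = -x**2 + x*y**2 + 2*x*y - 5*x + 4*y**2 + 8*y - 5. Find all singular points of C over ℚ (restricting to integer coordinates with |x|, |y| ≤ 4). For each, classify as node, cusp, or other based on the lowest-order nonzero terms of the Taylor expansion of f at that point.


Singular points: {(-3, -1)}; classification: node.

Compute partial derivatives:
  f_x = -2*x + y**2 + 2*y - 5.
  f_y = 2*x*y + 2*x + 8*y + 8.
Scan x_0 ∈ {−4, ..., 4}. For each x_0, f_y(x_0, y) is a polynomial in y; find its integer roots y ∈ {−4, ..., 4}, then test f_x and f at those candidates.
  x = -4: f_y(-4, y) = 0; vanishes at y ∈ {-4, -3, -2, -1, 0, 1, 2, 3, 4}. (-4, -4): f_x = 11 ≠ 0; (-4, -3): f_x = 6 ≠ 0; (-4, -2): f_x = 3 ≠ 0; (-4, -1): f_x = 2 ≠ 0; (-4, 0): f_x = 3 ≠ 0; (-4, 1): f_x = 6 ≠ 0; (-4, 2): f_x = 11 ≠ 0; (-4, 3): f_x = 18 ≠ 0; (-4, 4): f_x = 27 ≠ 0.
  x = -3: f_y(-3, y) = 2*y + 2; vanishes at y ∈ {-1}. (-3, -1): f_x = 0, f = 0 — SINGULAR.
  x = -2: f_y(-2, y) = 4*y + 4; vanishes at y ∈ {-1}. (-2, -1): f_x = -2 ≠ 0.
  x = -1: f_y(-1, y) = 6*y + 6; vanishes at y ∈ {-1}. (-1, -1): f_x = -4 ≠ 0.
  x = 0: f_y(0, y) = 8*y + 8; vanishes at y ∈ {-1}. (0, -1): f_x = -6 ≠ 0.
  x = 1: f_y(1, y) = 10*y + 10; vanishes at y ∈ {-1}. (1, -1): f_x = -8 ≠ 0.
  x = 2: f_y(2, y) = 12*y + 12; vanishes at y ∈ {-1}. (2, -1): f_x = -10 ≠ 0.
  x = 3: f_y(3, y) = 14*y + 14; vanishes at y ∈ {-1}. (3, -1): f_x = -12 ≠ 0.
  x = 4: f_y(4, y) = 16*y + 16; vanishes at y ∈ {-1}. (4, -1): f_x = -14 ≠ 0.
Only singular point on the grid: (-3, -1).
Classify: substitute x = -3 + u, y = -1 + v and expand: f = -u**2 + u*v**2 + v**2.
No constant or linear terms (consistent with a singular point). Quadratic part: -u**2 + v**2. Cubic part: u*v**2.
The quadratic part v**2 - u**2 = (v − u)(v + u) splits into two distinct linear factors, so there are two distinct tangent lines y − -1 = ±(x − -3) — this is a node (ordinary double point).
Classification: node.


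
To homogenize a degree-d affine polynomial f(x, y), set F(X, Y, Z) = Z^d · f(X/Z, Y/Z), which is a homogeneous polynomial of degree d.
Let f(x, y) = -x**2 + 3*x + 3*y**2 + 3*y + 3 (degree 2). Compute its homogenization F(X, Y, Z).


F(X, Y, Z) = -X**2 + 3*X*Z + 3*Y**2 + 3*Y*Z + 3*Z**2

deg(f) = 2.
Substitute x = X/Z, y = Y/Z into f, then multiply by Z^2.
  monomial -1·x^2·y^0 ↦ -1·X^2·Y^0·Z^0.
  monomial 3·x^1·y^0 ↦ 3·X^1·Y^0·Z^1.
  monomial 3·x^0·y^2 ↦ 3·X^0·Y^2·Z^0.
  monomial 3·x^0·y^1 ↦ 3·X^0·Y^1·Z^1.
  monomial 3·x^0·y^0 ↦ 3·X^0·Y^0·Z^2.
Collecting: F(X, Y, Z) = -X**2 + 3*X*Z + 3*Y**2 + 3*Y*Z + 3*Z**2.


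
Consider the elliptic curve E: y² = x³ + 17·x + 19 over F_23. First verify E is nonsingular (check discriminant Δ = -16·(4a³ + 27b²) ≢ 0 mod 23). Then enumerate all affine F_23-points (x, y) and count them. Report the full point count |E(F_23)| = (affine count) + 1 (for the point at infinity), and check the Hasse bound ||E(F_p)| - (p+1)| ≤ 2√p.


Affine points = {(4, 6), (4, 17), (8, 0), (9, 2), (9, 21), (10, 4), (10, 19), (17, 0), (18, 4), (18, 19), (19, 5), (19, 18), (21, 0), (22, 1), (22, 22)}; affine count = 15; |E(F_23)| = 16.

Discriminant check: Δ ∝ 4a³ + 27b² = 4·17³ + 27·19² = 4·4913 + 27·361 ≡ 5 (mod 23). Nonzero ⇒ E is nonsingular.
For each x ∈ F_23, compute rhs = x³ + 17·x + 19 mod 23, then count y ∈ F_23 with y² ≡ rhs.
  x = 0: rhs = 19, matching y values: none (0 points).
  x = 1: rhs = 14, matching y values: none (0 points).
  x = 2: rhs = 15, matching y values: none (0 points).
  x = 3: rhs = 5, matching y values: none (0 points).
  x = 4: rhs = 13, matching y values: 6, 17 (2 points).
  x = 5: rhs = 22, matching y values: none (0 points).
  x = 6: rhs = 15, matching y values: none (0 points).
  x = 7: rhs = 21, matching y values: none (0 points).
  x = 8: rhs = 0, matching y values: 0 (1 points).
  x = 9: rhs = 4, matching y values: 2, 21 (2 points).
  x = 10: rhs = 16, matching y values: 4, 19 (2 points).
  x = 11: rhs = 19, matching y values: none (0 points).
  x = 12: rhs = 19, matching y values: none (0 points).
  x = 13: rhs = 22, matching y values: none (0 points).
  x = 14: rhs = 11, matching y values: none (0 points).
  x = 15: rhs = 15, matching y values: none (0 points).
  x = 16: rhs = 17, matching y values: none (0 points).
  x = 17: rhs = 0, matching y values: 0 (1 points).
  x = 18: rhs = 16, matching y values: 4, 19 (2 points).
  x = 19: rhs = 2, matching y values: 5, 18 (2 points).
  x = 20: rhs = 10, matching y values: none (0 points).
  x = 21: rhs = 0, matching y values: 0 (1 points).
  x = 22: rhs = 1, matching y values: 1, 22 (2 points).
Total affine count: 15.
Full point count |E(F_23)| = 15 + 1 = 16.
Hasse bound: |16 − (23+1)| = |-8| = 8 ≤ 2√23 ≈ 9.5917 ✓.


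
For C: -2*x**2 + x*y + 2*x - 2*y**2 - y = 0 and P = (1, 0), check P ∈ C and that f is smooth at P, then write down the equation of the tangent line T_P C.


Tangent line at P: 2 - 2*x = 0.

Step 1: f(1, 0) = 0, so P lies on C.
Step 2: partial derivatives
  f_x(x, y) = -4*x + y + 2, f_y(x, y) = x - 4*y - 1.
  f_x(P) = -2, f_y(P) = 0 (gradient nonzero, so P is smooth).
Step 3: tangent line at P: -2·(x − 1) + 0·(y − 0) = 0.
Expanding: 2 - 2*x = 0.


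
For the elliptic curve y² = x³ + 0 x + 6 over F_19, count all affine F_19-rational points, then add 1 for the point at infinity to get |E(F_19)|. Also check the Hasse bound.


Affine points = {(0, 5), (0, 14), (1, 8), (1, 11), (5, 6), (5, 13), (7, 8), (7, 11), (8, 9), (8, 10), (11, 8), (11, 11), (12, 9), (12, 10), (16, 6), (16, 13), (17, 6), (17, 13), (18, 9), (18, 10)}; affine count = 20; |E(F_19)| = 21.

Discriminant check: Δ ∝ 4a³ + 27b² = 4·0³ + 27·6² = 4·0 + 27·36 ≡ 3 (mod 19). Nonzero ⇒ E is nonsingular.
For each x ∈ F_19, compute rhs = x³ + 0·x + 6 mod 19, then count y ∈ F_19 with y² ≡ rhs.
  x = 0: rhs = 6, matching y values: 5, 14 (2 points).
  x = 1: rhs = 7, matching y values: 8, 11 (2 points).
  x = 2: rhs = 14, matching y values: none (0 points).
  x = 3: rhs = 14, matching y values: none (0 points).
  x = 4: rhs = 13, matching y values: none (0 points).
  x = 5: rhs = 17, matching y values: 6, 13 (2 points).
  x = 6: rhs = 13, matching y values: none (0 points).
  x = 7: rhs = 7, matching y values: 8, 11 (2 points).
  x = 8: rhs = 5, matching y values: 9, 10 (2 points).
  x = 9: rhs = 13, matching y values: none (0 points).
  x = 10: rhs = 18, matching y values: none (0 points).
  x = 11: rhs = 7, matching y values: 8, 11 (2 points).
  x = 12: rhs = 5, matching y values: 9, 10 (2 points).
  x = 13: rhs = 18, matching y values: none (0 points).
  x = 14: rhs = 14, matching y values: none (0 points).
  x = 15: rhs = 18, matching y values: none (0 points).
  x = 16: rhs = 17, matching y values: 6, 13 (2 points).
  x = 17: rhs = 17, matching y values: 6, 13 (2 points).
  x = 18: rhs = 5, matching y values: 9, 10 (2 points).
Total affine count: 20.
Full point count |E(F_19)| = 20 + 1 = 21.
Hasse bound: |21 − (19+1)| = |1| = 1 ≤ 2√19 ≈ 8.7178 ✓.


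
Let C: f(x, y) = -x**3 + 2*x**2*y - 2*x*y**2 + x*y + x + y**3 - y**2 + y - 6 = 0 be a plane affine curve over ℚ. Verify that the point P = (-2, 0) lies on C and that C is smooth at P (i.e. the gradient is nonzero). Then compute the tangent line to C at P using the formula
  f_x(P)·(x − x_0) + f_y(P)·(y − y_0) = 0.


Tangent line at P: -11*x + 7*y - 22 = 0.

Step 1: f(-2, 0) = 0, so P lies on C.
Step 2: partial derivatives
  f_x(x, y) = -3*x**2 + 4*x*y - 2*y**2 + y + 1, f_y(x, y) = 2*x**2 - 4*x*y + x + 3*y**2 - 2*y + 1.
  f_x(P) = -11, f_y(P) = 7 (gradient nonzero, so P is smooth).
Step 3: tangent line at P: -11·(x − -2) + 7·(y − 0) = 0.
Expanding: -11*x + 7*y - 22 = 0.


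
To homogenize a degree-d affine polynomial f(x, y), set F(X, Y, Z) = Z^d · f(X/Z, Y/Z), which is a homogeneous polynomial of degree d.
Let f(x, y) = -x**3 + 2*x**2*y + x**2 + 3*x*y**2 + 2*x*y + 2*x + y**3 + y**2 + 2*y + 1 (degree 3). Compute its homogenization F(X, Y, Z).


F(X, Y, Z) = -X**3 + 2*X**2*Y + X**2*Z + 3*X*Y**2 + 2*X*Y*Z + 2*X*Z**2 + Y**3 + Y**2*Z + 2*Y*Z**2 + Z**3

deg(f) = 3.
Substitute x = X/Z, y = Y/Z into f, then multiply by Z^3.
  monomial -1·x^3·y^0 ↦ -1·X^3·Y^0·Z^0.
  monomial 2·x^2·y^1 ↦ 2·X^2·Y^1·Z^0.
  monomial 1·x^2·y^0 ↦ 1·X^2·Y^0·Z^1.
  monomial 3·x^1·y^2 ↦ 3·X^1·Y^2·Z^0.
  monomial 2·x^1·y^1 ↦ 2·X^1·Y^1·Z^1.
  monomial 2·x^1·y^0 ↦ 2·X^1·Y^0·Z^2.
  monomial 1·x^0·y^3 ↦ 1·X^0·Y^3·Z^0.
  monomial 1·x^0·y^2 ↦ 1·X^0·Y^2·Z^1.
  monomial 2·x^0·y^1 ↦ 2·X^0·Y^1·Z^2.
  monomial 1·x^0·y^0 ↦ 1·X^0·Y^0·Z^3.
Collecting: F(X, Y, Z) = -X**3 + 2*X**2*Y + X**2*Z + 3*X*Y**2 + 2*X*Y*Z + 2*X*Z**2 + Y**3 + Y**2*Z + 2*Y*Z**2 + Z**3.


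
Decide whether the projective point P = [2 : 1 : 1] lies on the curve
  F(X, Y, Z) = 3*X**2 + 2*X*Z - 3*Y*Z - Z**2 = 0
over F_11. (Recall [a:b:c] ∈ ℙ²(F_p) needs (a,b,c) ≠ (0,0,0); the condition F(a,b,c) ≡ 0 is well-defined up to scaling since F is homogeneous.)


F(2,1,1) ≡ 1 (mod 11); P is NOT on the curve.

Evaluate F(2, 1, 1) term-by-term (mod 11).
  3*X**2 ↦ 3·4·1·1 = 12
  2*X*Z ↦ 2·2·1·1 = 4
  -3*Y*Z ↦ -3·1·1·1 = -3
  -Z**2 ↦ -1·1·1·1 = -1
Sum: F(2, 1, 1) = (12) + (4) + (-3) + (-1) = 12.
Reducing mod 11: 12 ≡ 1 (mod 11).
Since F(a, b, c) ≡ 1 ≠ 0 (mod 11), P does NOT lie on the curve.


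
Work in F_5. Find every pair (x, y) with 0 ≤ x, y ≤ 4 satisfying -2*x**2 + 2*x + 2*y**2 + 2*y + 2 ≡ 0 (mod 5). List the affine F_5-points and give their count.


Affine F_5-points: {(2, 2), (3, 0), (3, 4), (4, 2)}; count = 4.

For each of the 25 pairs (x, y) ∈ F_5², evaluate f(x, y) mod 5. Record the zeros.
  x = 0: [0↦2, 1↦1, 2↦4, 3↦1, 4↦2]  zeros at y ∈ ∅
  x = 1: [0↦2, 1↦1, 2↦4, 3↦1, 4↦2]  zeros at y ∈ ∅
  x = 2: [0↦3, 1↦2, 2↦0, 3↦2, 4↦3]  zeros at y ∈ {2}
  x = 3: [0↦0, 1↦4, 2↦2, 3↦4, 4↦0]  zeros at y ∈ {0, 4}
  x = 4: [0↦3, 1↦2, 2↦0, 3↦2, 4↦3]  zeros at y ∈ {2}
Collecting zeros: affine points = {(2, 2), (3, 0), (3, 4), (4, 2)}.
Total count |C(F_5)_aff| = 4.


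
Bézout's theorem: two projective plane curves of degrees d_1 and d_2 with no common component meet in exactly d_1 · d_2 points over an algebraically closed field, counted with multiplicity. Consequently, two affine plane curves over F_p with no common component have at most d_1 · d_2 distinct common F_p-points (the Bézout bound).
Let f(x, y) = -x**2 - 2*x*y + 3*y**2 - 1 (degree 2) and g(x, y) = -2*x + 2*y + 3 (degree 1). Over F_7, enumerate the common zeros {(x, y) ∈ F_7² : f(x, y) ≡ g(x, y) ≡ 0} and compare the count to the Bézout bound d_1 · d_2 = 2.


Common zeros: {(3, 5)}; count = 1; Bézout bound = 2.

deg(f) = 2, deg(g) = 1, so Bézout bound = 2.
Scan x ∈ F_7. For each x, list the y ∈ F_7 with f(x, y) ≡ 0 and those with g(x, y) ≡ 0 (mod 7); the common zeros in that column are the intersection.
  x = 0: f ≡ 0 at y ∈ ∅; g ≡ 0 at y ∈ {2}; common: ∅.
  x = 1: f ≡ 0 at y ∈ {5}; g ≡ 0 at y ∈ {3}; common: ∅.
  x = 2: f ≡ 0 at y ∈ ∅; g ≡ 0 at y ∈ {4}; common: ∅.
  x = 3: f ≡ 0 at y ∈ {4, 5}; g ≡ 0 at y ∈ {5}; common: {5}.
  x = 4: f ≡ 0 at y ∈ {2, 3}; g ≡ 0 at y ∈ {6}; common: ∅.
  x = 5: f ≡ 0 at y ∈ ∅; g ≡ 0 at y ∈ {0}; common: ∅.
  x = 6: f ≡ 0 at y ∈ {2}; g ≡ 0 at y ∈ {1}; common: ∅.
Collecting: common zeros = {(3, 5)}, so the count is 1.
Comparison with the Bézout bound: 1 ≤ 2 = deg(f)·deg(g), as expected for curves with no common component (the affine F_7-count falls short of the bound because intersections may lie at infinity, over extension fields, or carry multiplicity).


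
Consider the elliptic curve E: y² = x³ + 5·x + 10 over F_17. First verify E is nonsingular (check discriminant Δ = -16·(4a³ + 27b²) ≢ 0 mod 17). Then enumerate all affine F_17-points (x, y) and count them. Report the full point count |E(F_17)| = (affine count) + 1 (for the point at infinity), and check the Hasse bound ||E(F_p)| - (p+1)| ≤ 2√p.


Affine points = {(1, 4), (1, 13), (3, 1), (3, 16), (4, 3), (4, 14), (6, 1), (6, 16), (8, 1), (8, 16), (9, 6), (9, 11), (11, 6), (11, 11), (12, 8), (12, 9), (14, 6), (14, 11), (15, 3), (15, 14), (16, 2), (16, 15)}; affine count = 22; |E(F_17)| = 23.

Discriminant check: Δ ∝ 4a³ + 27b² = 4·5³ + 27·10² = 4·125 + 27·100 ≡ 4 (mod 17). Nonzero ⇒ E is nonsingular.
For each x ∈ F_17, compute rhs = x³ + 5·x + 10 mod 17, then count y ∈ F_17 with y² ≡ rhs.
  x = 0: rhs = 10, matching y values: none (0 points).
  x = 1: rhs = 16, matching y values: 4, 13 (2 points).
  x = 2: rhs = 11, matching y values: none (0 points).
  x = 3: rhs = 1, matching y values: 1, 16 (2 points).
  x = 4: rhs = 9, matching y values: 3, 14 (2 points).
  x = 5: rhs = 7, matching y values: none (0 points).
  x = 6: rhs = 1, matching y values: 1, 16 (2 points).
  x = 7: rhs = 14, matching y values: none (0 points).
  x = 8: rhs = 1, matching y values: 1, 16 (2 points).
  x = 9: rhs = 2, matching y values: 6, 11 (2 points).
  x = 10: rhs = 6, matching y values: none (0 points).
  x = 11: rhs = 2, matching y values: 6, 11 (2 points).
  x = 12: rhs = 13, matching y values: 8, 9 (2 points).
  x = 13: rhs = 11, matching y values: none (0 points).
  x = 14: rhs = 2, matching y values: 6, 11 (2 points).
  x = 15: rhs = 9, matching y values: 3, 14 (2 points).
  x = 16: rhs = 4, matching y values: 2, 15 (2 points).
Total affine count: 22.
Full point count |E(F_17)| = 22 + 1 = 23.
Hasse bound: |23 − (17+1)| = |5| = 5 ≤ 2√17 ≈ 8.2462 ✓.


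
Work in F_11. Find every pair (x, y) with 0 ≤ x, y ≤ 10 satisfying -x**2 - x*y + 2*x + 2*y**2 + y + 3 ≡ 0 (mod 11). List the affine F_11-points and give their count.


Affine F_11-points: {(1, 3), (1, 8), (3, 0), (3, 1), (4, 8), (4, 10), (9, 1), (9, 3), (10, 0), (10, 10)}; count = 10.

For each of the 121 pairs (x, y) ∈ F_11², evaluate f(x, y) mod 11. Record the zeros.
  x = 0: [0↦3, 1↦6, 2↦2, 3↦2, 4↦6, 5↦3, 6↦4, 7↦9, 8↦7, 9↦9, 10↦4]  zeros at y ∈ ∅
  x = 1: [0↦4, 1↦6, 2↦1, 3↦0, 4↦3, 5↦10, 6↦10, 7↦3, 8↦0, 9↦1, 10↦6]  zeros at y ∈ {3, 8}
  x = 2: [0↦3, 1↦4, 2↦9, 3↦7, 4↦9, 5↦4, 6↦3, 7↦6, 8↦2, 9↦2, 10↦6]  zeros at y ∈ ∅
  x = 3: [0↦0, 1↦0, 2↦4, 3↦1, 4↦2, 5↦7, 6↦5, 7↦7, 8↦2, 9↦1, 10↦4]  zeros at y ∈ {0, 1}
  x = 4: [0↦6, 1↦5, 2↦8, 3↦4, 4↦4, 5↦8, 6↦5, 7↦6, 8↦0, 9↦9, 10↦0]  zeros at y ∈ {8, 10}
  x = 5: [0↦10, 1↦8, 2↦10, 3↦5, 4↦4, 5↦7, 6↦3, 7↦3, 8↦7, 9↦4, 10↦5]  zeros at y ∈ ∅
  x = 6: [0↦1, 1↦9, 2↦10, 3↦4, 4↦2, 5↦4, 6↦10, 7↦9, 8↦1, 9↦8, 10↦8]  zeros at y ∈ ∅
  x = 7: [0↦1, 1↦8, 2↦8, 3↦1, 4↦9, 5↦10, 6↦4, 7↦2, 8↦4, 9↦10, 10↦9]  zeros at y ∈ ∅
  x = 8: [0↦10, 1↦5, 2↦4, 3↦7, 4↦3, 5↦3, 6↦7, 7↦4, 8↦5, 9↦10, 10↦8]  zeros at y ∈ ∅
  x = 9: [0↦6, 1↦0, 2↦9, 3↦0, 4↦6, 5↦5, 6↦8, 7↦4, 8↦4, 9↦8, 10↦5]  zeros at y ∈ {1, 3}
  x = 10: [0↦0, 1↦4, 2↦1, 3↦2, 4↦7, 5↦5, 6↦7, 7↦2, 8↦1, 9↦4, 10↦0]  zeros at y ∈ {0, 10}
Collecting zeros: affine points = {(1, 3), (1, 8), (3, 0), (3, 1), (4, 8), (4, 10), (9, 1), (9, 3), (10, 0), (10, 10)}.
Total count |C(F_11)_aff| = 10.


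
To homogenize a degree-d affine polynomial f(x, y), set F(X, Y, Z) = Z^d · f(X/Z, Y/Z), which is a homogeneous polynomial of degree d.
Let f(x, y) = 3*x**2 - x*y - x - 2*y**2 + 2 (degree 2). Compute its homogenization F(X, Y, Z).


F(X, Y, Z) = 3*X**2 - X*Y - X*Z - 2*Y**2 + 2*Z**2

deg(f) = 2.
Substitute x = X/Z, y = Y/Z into f, then multiply by Z^2.
  monomial 3·x^2·y^0 ↦ 3·X^2·Y^0·Z^0.
  monomial -1·x^1·y^1 ↦ -1·X^1·Y^1·Z^0.
  monomial -1·x^1·y^0 ↦ -1·X^1·Y^0·Z^1.
  monomial -2·x^0·y^2 ↦ -2·X^0·Y^2·Z^0.
  monomial 2·x^0·y^0 ↦ 2·X^0·Y^0·Z^2.
Collecting: F(X, Y, Z) = 3*X**2 - X*Y - X*Z - 2*Y**2 + 2*Z**2.


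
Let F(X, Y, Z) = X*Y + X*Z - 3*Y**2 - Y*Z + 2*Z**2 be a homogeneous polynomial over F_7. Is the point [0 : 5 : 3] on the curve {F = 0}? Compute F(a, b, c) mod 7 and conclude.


F(0,5,3) ≡ 5 (mod 7); P is NOT on the curve.

Evaluate F(0, 5, 3) term-by-term (mod 7).
  X*Y ↦ 1·0·5·1 = 0
  X*Z ↦ 1·0·1·3 = 0
  -3*Y**2 ↦ -3·1·25·1 = -75
  -Y*Z ↦ -1·1·5·3 = -15
  2*Z**2 ↦ 2·1·1·9 = 18
Sum: F(0, 5, 3) = (0) + (0) + (-75) + (-15) + (18) = -72.
Reducing mod 7: -72 ≡ 5 (mod 7).
Since F(a, b, c) ≡ 5 ≠ 0 (mod 7), P does NOT lie on the curve.


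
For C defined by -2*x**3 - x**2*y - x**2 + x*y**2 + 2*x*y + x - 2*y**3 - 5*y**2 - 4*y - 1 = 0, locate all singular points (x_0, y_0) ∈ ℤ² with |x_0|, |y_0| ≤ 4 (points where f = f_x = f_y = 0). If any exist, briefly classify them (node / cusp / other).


Singular points: {(0, -1)}; classification: cusp.

Compute partial derivatives:
  f_x = -6*x**2 - 2*x*y - 2*x + y**2 + 2*y + 1.
  f_y = -x**2 + 2*x*y + 2*x - 6*y**2 - 10*y - 4.
Scan x_0 ∈ {−4, ..., 4}. For each x_0, f_y(x_0, y) is a polynomial in y; find its integer roots y ∈ {−4, ..., 4}, then test f_x and f at those candidates.
  x = -4: f_y(-4, y) = -6*y**2 - 18*y - 28; no integer root y with |y| ≤ 4.
  x = -3: f_y(-3, y) = -6*y**2 - 16*y - 19; no integer root y with |y| ≤ 4.
  x = -2: f_y(-2, y) = -6*y**2 - 14*y - 12; no integer root y with |y| ≤ 4.
  x = -1: f_y(-1, y) = -6*y**2 - 12*y - 7; no integer root y with |y| ≤ 4.
  x = 0: f_y(0, y) = -6*y**2 - 10*y - 4; vanishes at y ∈ {-1}. (0, -1): f_x = 0, f = 0 — SINGULAR.
  x = 1: f_y(1, y) = -6*y**2 - 8*y - 3; no integer root y with |y| ≤ 4.
  x = 2: f_y(2, y) = -6*y**2 - 6*y - 4; no integer root y with |y| ≤ 4.
  x = 3: f_y(3, y) = -6*y**2 - 4*y - 7; no integer root y with |y| ≤ 4.
  x = 4: f_y(4, y) = -6*y**2 - 2*y - 12; no integer root y with |y| ≤ 4.
Only singular point on the grid: (0, -1).
Classify: substitute x = 0 + u, y = -1 + v and expand: f = -2*u**3 - u**2*v + u*v**2 - 2*v**3 + v**2.
No constant or linear terms (consistent with a singular point). Quadratic part: v**2. Cubic part: -2*u**3 - u**2*v + u*v**2 - 2*v**3.
The quadratic part v**2 is a perfect square, so there is a single (double) tangent line v = 0, i.e. y = -1. Restricting the cubic part to that line (v = 0) leaves -2*u**3 ≠ 0, so f is not divisible by v and the branch is v² ≈ 2*u**3 to lowest order — this is a cusp.
Classification: cusp.


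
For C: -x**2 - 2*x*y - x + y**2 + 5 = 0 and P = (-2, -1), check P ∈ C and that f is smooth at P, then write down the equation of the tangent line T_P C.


Tangent line at P: 5*x + 2*y + 12 = 0.

Step 1: f(-2, -1) = 0, so P lies on C.
Step 2: partial derivatives
  f_x(x, y) = -2*x - 2*y - 1, f_y(x, y) = -2*x + 2*y.
  f_x(P) = 5, f_y(P) = 2 (gradient nonzero, so P is smooth).
Step 3: tangent line at P: 5·(x − -2) + 2·(y − -1) = 0.
Expanding: 5*x + 2*y + 12 = 0.


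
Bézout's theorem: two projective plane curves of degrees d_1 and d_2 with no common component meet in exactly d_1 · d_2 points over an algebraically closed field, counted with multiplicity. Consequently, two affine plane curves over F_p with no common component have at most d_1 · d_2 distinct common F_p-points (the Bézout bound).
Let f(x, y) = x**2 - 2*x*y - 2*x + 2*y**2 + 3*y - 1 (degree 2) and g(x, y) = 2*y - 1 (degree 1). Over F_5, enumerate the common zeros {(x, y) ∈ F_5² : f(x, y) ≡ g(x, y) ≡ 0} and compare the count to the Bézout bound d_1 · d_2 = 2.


Common zeros: {(4, 3)}; count = 1; Bézout bound = 2.

deg(f) = 2, deg(g) = 1, so Bézout bound = 2.
Scan x ∈ F_5. For each x, list the y ∈ F_5 with f(x, y) ≡ 0 and those with g(x, y) ≡ 0 (mod 5); the common zeros in that column are the intersection.
  x = 0: f ≡ 0 at y ∈ ∅; g ≡ 0 at y ∈ {3}; common: ∅.
  x = 1: f ≡ 0 at y ∈ ∅; g ≡ 0 at y ∈ {3}; common: ∅.
  x = 2: f ≡ 0 at y ∈ {1, 2}; g ≡ 0 at y ∈ {3}; common: ∅.
  x = 3: f ≡ 0 at y ∈ ∅; g ≡ 0 at y ∈ {3}; common: ∅.
  x = 4: f ≡ 0 at y ∈ {2, 3}; g ≡ 0 at y ∈ {3}; common: {3}.
Collecting: common zeros = {(4, 3)}, so the count is 1.
Comparison with the Bézout bound: 1 ≤ 2 = deg(f)·deg(g), as expected for curves with no common component (the affine F_5-count falls short of the bound because intersections may lie at infinity, over extension fields, or carry multiplicity).


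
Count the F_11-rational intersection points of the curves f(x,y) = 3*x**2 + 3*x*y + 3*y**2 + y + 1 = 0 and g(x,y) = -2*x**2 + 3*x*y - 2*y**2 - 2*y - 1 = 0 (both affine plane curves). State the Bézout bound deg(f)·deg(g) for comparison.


Common zeros: {(10, 4)}; count = 1; Bézout bound = 4.

deg(f) = 2, deg(g) = 2, so Bézout bound = 4.
Scan x ∈ F_11. For each x, list the y ∈ F_11 with f(x, y) ≡ 0 and those with g(x, y) ≡ 0 (mod 11); the common zeros in that column are the intersection.
  x = 0: f ≡ 0 at y ∈ {9}; g ≡ 0 at y ∈ ∅; common: ∅.
  x = 1: f ≡ 0 at y ∈ {1, 5}; g ≡ 0 at y ∈ ∅; common: ∅.
  x = 2: f ≡ 0 at y ∈ {7, 9}; g ≡ 0 at y ∈ ∅; common: ∅.
  x = 3: f ≡ 0 at y ∈ ∅; g ≡ 0 at y ∈ ∅; common: ∅.
  x = 4: f ≡ 0 at y ∈ ∅; g ≡ 0 at y ∈ {0, 5}; common: ∅.
  x = 5: f ≡ 0 at y ∈ {5, 8}; g ≡ 0 at y ∈ {2, 10}; common: ∅.
  x = 6: f ≡ 0 at y ∈ ∅; g ≡ 0 at y ∈ ∅; common: ∅.
  x = 7: f ≡ 0 at y ∈ ∅; g ≡ 0 at y ∈ {0, 4}; common: ∅.
  x = 8: f ≡ 0 at y ∈ {4, 6}; g ≡ 0 at y ∈ ∅; common: ∅.
  x = 9: f ≡ 0 at y ∈ {1, 8}; g ≡ 0 at y ∈ {2, 5}; common: ∅.
  x = 10: f ≡ 0 at y ∈ {4}; g ≡ 0 at y ∈ {4, 10}; common: {4}.
Collecting: common zeros = {(10, 4)}, so the count is 1.
Comparison with the Bézout bound: 1 ≤ 4 = deg(f)·deg(g), as expected for curves with no common component (the affine F_11-count falls short of the bound because intersections may lie at infinity, over extension fields, or carry multiplicity).


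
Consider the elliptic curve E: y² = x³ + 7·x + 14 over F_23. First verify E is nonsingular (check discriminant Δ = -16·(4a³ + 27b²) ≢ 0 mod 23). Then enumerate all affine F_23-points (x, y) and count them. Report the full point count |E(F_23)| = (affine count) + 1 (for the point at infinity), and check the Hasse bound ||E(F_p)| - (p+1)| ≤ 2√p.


Affine points = {(2, 6), (2, 17), (3, 4), (3, 19), (5, 6), (5, 17), (9, 1), (9, 22), (10, 7), (10, 16), (12, 3), (12, 20), (13, 5), (13, 18), (14, 2), (14, 21), (16, 6), (16, 17), (17, 3), (17, 20), (20, 9), (20, 14), (22, 11), (22, 12)}; affine count = 24; |E(F_23)| = 25.

Discriminant check: Δ ∝ 4a³ + 27b² = 4·7³ + 27·14² = 4·343 + 27·196 ≡ 17 (mod 23). Nonzero ⇒ E is nonsingular.
For each x ∈ F_23, compute rhs = x³ + 7·x + 14 mod 23, then count y ∈ F_23 with y² ≡ rhs.
  x = 0: rhs = 14, matching y values: none (0 points).
  x = 1: rhs = 22, matching y values: none (0 points).
  x = 2: rhs = 13, matching y values: 6, 17 (2 points).
  x = 3: rhs = 16, matching y values: 4, 19 (2 points).
  x = 4: rhs = 14, matching y values: none (0 points).
  x = 5: rhs = 13, matching y values: 6, 17 (2 points).
  x = 6: rhs = 19, matching y values: none (0 points).
  x = 7: rhs = 15, matching y values: none (0 points).
  x = 8: rhs = 7, matching y values: none (0 points).
  x = 9: rhs = 1, matching y values: 1, 22 (2 points).
  x = 10: rhs = 3, matching y values: 7, 16 (2 points).
  x = 11: rhs = 19, matching y values: none (0 points).
  x = 12: rhs = 9, matching y values: 3, 20 (2 points).
  x = 13: rhs = 2, matching y values: 5, 18 (2 points).
  x = 14: rhs = 4, matching y values: 2, 21 (2 points).
  x = 15: rhs = 21, matching y values: none (0 points).
  x = 16: rhs = 13, matching y values: 6, 17 (2 points).
  x = 17: rhs = 9, matching y values: 3, 20 (2 points).
  x = 18: rhs = 15, matching y values: none (0 points).
  x = 19: rhs = 14, matching y values: none (0 points).
  x = 20: rhs = 12, matching y values: 9, 14 (2 points).
  x = 21: rhs = 15, matching y values: none (0 points).
  x = 22: rhs = 6, matching y values: 11, 12 (2 points).
Total affine count: 24.
Full point count |E(F_23)| = 24 + 1 = 25.
Hasse bound: |25 − (23+1)| = |1| = 1 ≤ 2√23 ≈ 9.5917 ✓.


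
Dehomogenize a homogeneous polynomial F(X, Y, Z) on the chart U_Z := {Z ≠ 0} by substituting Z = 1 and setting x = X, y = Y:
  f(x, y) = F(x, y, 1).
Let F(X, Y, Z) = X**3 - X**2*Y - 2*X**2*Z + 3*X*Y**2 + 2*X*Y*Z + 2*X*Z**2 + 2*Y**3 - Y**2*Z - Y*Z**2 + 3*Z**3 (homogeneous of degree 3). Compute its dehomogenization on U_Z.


f(x, y) = x**3 - x**2*y - 2*x**2 + 3*x*y**2 + 2*x*y + 2*x + 2*y**3 - y**2 - y + 3

On U_Z we set Z = 1. Each monomial c·X^i·Y^j·Z^k in F becomes c·x^i·y^j·1^k = c·x^i·y^j.
Substituting Z = 1: F(X, Y, 1) = x**3 - x**2*y - 2*x**2 + 3*x*y**2 + 2*x*y + 2*x + 2*y**3 - y**2 - y + 3.
Note: deg(f) ≤ deg(F) = 3; strict inequality happens when F is divisible by Z (lost terms).


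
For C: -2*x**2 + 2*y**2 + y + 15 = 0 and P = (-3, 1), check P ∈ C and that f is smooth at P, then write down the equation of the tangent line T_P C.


Tangent line at P: 12*x + 5*y + 31 = 0.

Step 1: f(-3, 1) = 0, so P lies on C.
Step 2: partial derivatives
  f_x(x, y) = -4*x, f_y(x, y) = 4*y + 1.
  f_x(P) = 12, f_y(P) = 5 (gradient nonzero, so P is smooth).
Step 3: tangent line at P: 12·(x − -3) + 5·(y − 1) = 0.
Expanding: 12*x + 5*y + 31 = 0.


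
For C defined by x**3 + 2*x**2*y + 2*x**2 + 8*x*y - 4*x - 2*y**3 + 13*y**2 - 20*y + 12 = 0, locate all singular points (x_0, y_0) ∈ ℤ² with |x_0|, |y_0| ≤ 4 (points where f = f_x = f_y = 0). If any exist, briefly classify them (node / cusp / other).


Singular points: {(-2, 2)}; classification: cusp.

Compute partial derivatives:
  f_x = 3*x**2 + 4*x*y + 4*x + 8*y - 4.
  f_y = 2*x**2 + 8*x - 6*y**2 + 26*y - 20.
Scan x_0 ∈ {−4, ..., 4}. For each x_0, f_y(x_0, y) is a polynomial in y; find its integer roots y ∈ {−4, ..., 4}, then test f_x and f at those candidates.
  x = -4: f_y(-4, y) = -6*y**2 + 26*y - 20; vanishes at y ∈ {1}. (-4, 1): f_x = 20 ≠ 0.
  x = -3: f_y(-3, y) = -6*y**2 + 26*y - 26; no integer root y with |y| ≤ 4.
  x = -2: f_y(-2, y) = -6*y**2 + 26*y - 28; vanishes at y ∈ {2}. (-2, 2): f_x = 0, f = 0 — SINGULAR.
  x = -1: f_y(-1, y) = -6*y**2 + 26*y - 26; no integer root y with |y| ≤ 4.
  x = 0: f_y(0, y) = -6*y**2 + 26*y - 20; vanishes at y ∈ {1}. (0, 1): f_x = 4 ≠ 0.
  x = 1: f_y(1, y) = -6*y**2 + 26*y - 10; no integer root y with |y| ≤ 4.
  x = 2: f_y(2, y) = -6*y**2 + 26*y + 4; no integer root y with |y| ≤ 4.
  x = 3: f_y(3, y) = -6*y**2 + 26*y + 22; no integer root y with |y| ≤ 4.
  x = 4: f_y(4, y) = -6*y**2 + 26*y + 44; no integer root y with |y| ≤ 4.
Only singular point on the grid: (-2, 2).
Classify: substitute x = -2 + u, y = 2 + v and expand: f = u**3 + 2*u**2*v - 2*v**3 + v**2.
No constant or linear terms (consistent with a singular point). Quadratic part: v**2. Cubic part: u**3 + 2*u**2*v - 2*v**3.
The quadratic part v**2 is a perfect square, so there is a single (double) tangent line v = 0, i.e. y = 2. Restricting the cubic part to that line (v = 0) leaves u**3 ≠ 0, so f is not divisible by v and the branch is v² ≈ -u**3 to lowest order — this is a cusp.
Classification: cusp.


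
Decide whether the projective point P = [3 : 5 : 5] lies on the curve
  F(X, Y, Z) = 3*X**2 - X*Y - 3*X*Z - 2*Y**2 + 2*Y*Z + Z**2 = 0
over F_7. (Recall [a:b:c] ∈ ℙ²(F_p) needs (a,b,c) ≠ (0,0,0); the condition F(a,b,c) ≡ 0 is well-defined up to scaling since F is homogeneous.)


F(3,5,5) ≡ 6 (mod 7); P is NOT on the curve.

Evaluate F(3, 5, 5) term-by-term (mod 7).
  3*X**2 ↦ 3·9·1·1 = 27
  -X*Y ↦ -1·3·5·1 = -15
  -3*X*Z ↦ -3·3·1·5 = -45
  -2*Y**2 ↦ -2·1·25·1 = -50
  2*Y*Z ↦ 2·1·5·5 = 50
  Z**2 ↦ 1·1·1·25 = 25
Sum: F(3, 5, 5) = (27) + (-15) + (-45) + (-50) + (50) + (25) = -8.
Reducing mod 7: -8 ≡ 6 (mod 7).
Since F(a, b, c) ≡ 6 ≠ 0 (mod 7), P does NOT lie on the curve.


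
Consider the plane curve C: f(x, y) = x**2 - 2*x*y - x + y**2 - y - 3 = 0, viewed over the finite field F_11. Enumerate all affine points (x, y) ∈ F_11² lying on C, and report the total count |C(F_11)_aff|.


Affine F_11-points: {(3, 8), (3, 10), (4, 4), (4, 5), (5, 4), (5, 7), (7, 5), (7, 10), (8, 3), (10, 3), (10, 7)}; count = 11.

For each of the 121 pairs (x, y) ∈ F_11², evaluate f(x, y) mod 11. Record the zeros.
  x = 0: [0↦8, 1↦8, 2↦10, 3↦3, 4↦9, 5↦6, 6↦5, 7↦6, 8↦9, 9↦3, 10↦10]  zeros at y ∈ ∅
  x = 1: [0↦8, 1↦6, 2↦6, 3↦8, 4↦1, 5↦7, 6↦4, 7↦3, 8↦4, 9↦7, 10↦1]  zeros at y ∈ ∅
  x = 2: [0↦10, 1↦6, 2↦4, 3↦4, 4↦6, 5↦10, 6↦5, 7↦2, 8↦1, 9↦2, 10↦5]  zeros at y ∈ ∅
  x = 3: [0↦3, 1↦8, 2↦4, 3↦2, 4↦2, 5↦4, 6↦8, 7↦3, 8↦0, 9↦10, 10↦0]  zeros at y ∈ {8, 10}
  x = 4: [0↦9, 1↦1, 2↦6, 3↦2, 4↦0, 5↦0, 6↦2, 7↦6, 8↦1, 9↦9, 10↦8]  zeros at y ∈ {4, 5}
  x = 5: [0↦6, 1↦7, 2↦10, 3↦4, 4↦0, 5↦9, 6↦9, 7↦0, 8↦4, 9↦10, 10↦7]  zeros at y ∈ {4, 7}
  x = 6: [0↦5, 1↦4, 2↦5, 3↦8, 4↦2, 5↦9, 6↦7, 7↦7, 8↦9, 9↦2, 10↦8]  zeros at y ∈ ∅
  x = 7: [0↦6, 1↦3, 2↦2, 3↦3, 4↦6, 5↦0, 6↦7, 7↦5, 8↦5, 9↦7, 10↦0]  zeros at y ∈ {5, 10}
  x = 8: [0↦9, 1↦4, 2↦1, 3↦0, 4↦1, 5↦4, 6↦9, 7↦5, 8↦3, 9↦3, 10↦5]  zeros at y ∈ {3}
  x = 9: [0↦3, 1↦7, 2↦2, 3↦10, 4↦9, 5↦10, 6↦2, 7↦7, 8↦3, 9↦1, 10↦1]  zeros at y ∈ ∅
  x = 10: [0↦10, 1↦1, 2↦5, 3↦0, 4↦8, 5↦7, 6↦8, 7↦0, 8↦5, 9↦1, 10↦10]  zeros at y ∈ {3, 7}
Collecting zeros: affine points = {(3, 8), (3, 10), (4, 4), (4, 5), (5, 4), (5, 7), (7, 5), (7, 10), (8, 3), (10, 3), (10, 7)}.
Total count |C(F_11)_aff| = 11.
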